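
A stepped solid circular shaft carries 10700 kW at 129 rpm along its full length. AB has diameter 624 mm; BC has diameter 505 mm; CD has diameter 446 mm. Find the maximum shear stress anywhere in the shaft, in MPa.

45.5 MPa

ω = 2π·129/60 = 13.51 rad/s, so T = P/ω = 10700×10³ / 13.51 = 792100 N·m.
Under the same torque, τ_max = 16T/(πd³) is largest where d is smallest — segment CD (d = 446 mm).
τ_max = 16·792100/(π·(0.446)³) = 4.547×10^7 Pa.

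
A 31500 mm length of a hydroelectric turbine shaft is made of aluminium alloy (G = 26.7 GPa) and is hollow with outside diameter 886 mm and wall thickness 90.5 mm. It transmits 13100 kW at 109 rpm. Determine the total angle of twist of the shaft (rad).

ω = 2π·109/60 = 11.41 rad/s, so T = P/ω = 13100×10³ / 11.41 = 1.148e6 N·m.
J = π(d_o⁴ − d_i⁴)/32 = π(0.886⁴ − 0.705⁴)/32 = 0.03624 m⁴.
θ = T·L/(G·J) = 1.148e6 × 31.5 / (26.7×10⁹ × 0.03624) = 0.03736 rad.

0.0374 rad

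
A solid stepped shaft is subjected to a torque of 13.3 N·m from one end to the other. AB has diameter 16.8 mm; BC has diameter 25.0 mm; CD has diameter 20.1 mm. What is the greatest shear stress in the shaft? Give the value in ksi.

2.07 ksi

Under the same torque, τ_max = 16T/(πd³) is largest where d is smallest — segment AB (d = 16.8 mm).
τ_max = 16·13.30/(π·(0.0168)³) = 1.429×10^7 Pa.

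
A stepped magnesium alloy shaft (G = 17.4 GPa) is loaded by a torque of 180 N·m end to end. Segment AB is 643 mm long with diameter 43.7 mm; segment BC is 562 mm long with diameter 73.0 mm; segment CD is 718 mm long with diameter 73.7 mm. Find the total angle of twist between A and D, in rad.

J_AB = π(0.0437)⁴/32 = 3.58×10^-7 m⁴; J_BC = π(0.0730)⁴/32 = 2.79×10^-6 m⁴; J_CD = π(0.0737)⁴/32 = 2.90×10^-6 m⁴.
θ = (T/G)·Σ L_i/J_i = (180.0/17.4×10⁹)·(0.643/3.58×10^-7 + 0.562/2.79×10^-6 + 0.718/2.90×10^-6) = 0.02323 rad.

0.0232 rad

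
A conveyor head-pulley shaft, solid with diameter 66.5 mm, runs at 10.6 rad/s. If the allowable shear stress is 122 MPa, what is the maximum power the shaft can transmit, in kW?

74.7 kW

J = πd⁴/32 = π(0.0665)⁴/32 = 1.920×10^-6 m⁴.
T_max = τ_allow·J/r = 1.22×10^8 × 1.920×10^-6 / 0.0333 = 7045 N·m.
ω = 10.6 rad/s, so P_max = T_max·ω = 7.467×10^4 W.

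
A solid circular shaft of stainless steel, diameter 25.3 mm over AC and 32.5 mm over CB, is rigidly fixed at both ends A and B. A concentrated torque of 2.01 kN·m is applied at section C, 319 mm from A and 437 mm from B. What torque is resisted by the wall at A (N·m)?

673 N·m

Compatibility: T_A·a/J_AC = T_B·b/J_CB with T_A + T_B = T₀.
J_AC = 4.02×10^-8 m⁴, J_CB = 1.10×10^-7 m⁴, so T_A = T₀·(J_AC/a)/((J_AC/a)+(J_CB/b)) = 672.7 N·m, T_B = 1337 N·m.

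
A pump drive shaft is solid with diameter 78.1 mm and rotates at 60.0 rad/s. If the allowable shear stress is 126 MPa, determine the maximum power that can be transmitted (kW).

J = πd⁴/32 = π(0.0781)⁴/32 = 3.653×10^-6 m⁴.
T_max = τ_allow·J/r = 1.26×10^8 × 3.653×10^-6 / 0.0390 = 11790 N·m.
ω = 60.0 rad/s, so P_max = T_max·ω = 7.071×10^5 W.

707 kW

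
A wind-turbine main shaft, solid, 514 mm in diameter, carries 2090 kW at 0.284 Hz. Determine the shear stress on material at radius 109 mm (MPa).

ω = 2π·0.284 = 1.784 rad/s, so T = P/ω = 2090×10³ / 1.784 = 1.171e6 N·m.
J = πd⁴/32 = π(0.514)⁴/32 = 6.853×10^-3 m⁴.
Shear stress varies linearly with radius: τ = T·r/J = 1.171e6 × 0.109 / 6.853×10^-3 = 1.863×10^7 Pa.

18.6 MPa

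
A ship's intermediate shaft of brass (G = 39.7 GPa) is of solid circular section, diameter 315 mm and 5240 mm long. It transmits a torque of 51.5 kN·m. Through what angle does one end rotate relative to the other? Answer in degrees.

0.403°

J = πd⁴/32 = π(0.315)⁴/32 = 9.666×10^-4 m⁴.
θ = T·L/(G·J) = 51500 × 5.24 / (39.7×10⁹ × 9.666×10^-4) = 7.032×10^-3 rad.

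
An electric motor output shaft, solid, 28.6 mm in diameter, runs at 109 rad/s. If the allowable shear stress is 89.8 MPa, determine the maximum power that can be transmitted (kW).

45.0 kW

J = πd⁴/32 = π(0.0286)⁴/32 = 6.568×10^-8 m⁴.
T_max = τ_allow·J/r = 8.98×10^7 × 6.568×10^-8 / 0.0143 = 412.5 N·m.
ω = 109 rad/s, so P_max = T_max·ω = 4.496×10^4 W.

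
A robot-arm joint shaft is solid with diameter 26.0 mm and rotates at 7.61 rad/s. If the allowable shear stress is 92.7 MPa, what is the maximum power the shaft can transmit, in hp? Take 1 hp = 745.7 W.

3.26 hp

J = πd⁴/32 = π(0.0260)⁴/32 = 4.486×10^-8 m⁴.
T_max = τ_allow·J/r = 9.27×10^7 × 4.486×10^-8 / 0.0130 = 319.9 N·m.
ω = 7.61 rad/s, so P_max = T_max·ω = 2435 W.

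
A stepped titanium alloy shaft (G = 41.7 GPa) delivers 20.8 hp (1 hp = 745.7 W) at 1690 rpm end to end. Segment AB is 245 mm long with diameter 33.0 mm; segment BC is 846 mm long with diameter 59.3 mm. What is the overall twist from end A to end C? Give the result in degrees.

ω = 2π·1690/60 = 177.0 rad/s, so T = P/ω = 20.8×745.7 / 177.0 = 87.64 N·m.
J_AB = π(0.0330)⁴/32 = 1.16×10^-7 m⁴; J_BC = π(0.0593)⁴/32 = 1.21×10^-6 m⁴.
θ = (T/G)·Σ L_i/J_i = (87.64/41.7×10⁹)·(0.245/1.16×10^-7 + 0.846/1.21×10^-6) = 5.887×10^-3 rad.

0.337°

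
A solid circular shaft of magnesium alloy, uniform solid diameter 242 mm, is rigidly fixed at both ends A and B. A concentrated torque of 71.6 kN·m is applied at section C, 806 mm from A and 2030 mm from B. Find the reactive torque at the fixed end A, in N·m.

51300 N·m

With uniform GJ and both ends fixed, compatibility θ_AC = θ_CB gives T_A·a = T_B·b, together with T_A + T_B = T₀.
T_A = T₀·b/(a+b) = 71600·2030/2836 = 51250 N·m; T_B = 20350 N·m.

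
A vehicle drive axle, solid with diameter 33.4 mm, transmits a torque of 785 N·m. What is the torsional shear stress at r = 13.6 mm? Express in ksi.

J = πd⁴/32 = π(0.0334)⁴/32 = 1.222×10^-7 m⁴.
Shear stress varies linearly with radius: τ = T·r/J = 785.0 × 0.0136 / 1.222×10^-7 = 8.738×10^7 Pa.

12.7 ksi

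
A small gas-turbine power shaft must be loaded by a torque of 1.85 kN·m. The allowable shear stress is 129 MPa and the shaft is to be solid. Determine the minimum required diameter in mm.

For a solid shaft τ_max = 16T/(πd³), so d = (16T/(π τ_allow))^(1/3) = (16·1850/(π·1.29×10^8))^(1/3) = 0.04180 m.

41.8 mm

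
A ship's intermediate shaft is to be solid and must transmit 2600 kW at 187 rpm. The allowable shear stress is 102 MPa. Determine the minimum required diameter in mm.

ω = 2π·187/60 = 19.58 rad/s, so T = P/ω = 2600×10³ / 19.58 = 132800 N·m.
For a solid shaft τ_max = 16T/(πd³), so d = (16T/(π τ_allow))^(1/3) = (16·132800/(π·1.02×10^8))^(1/3) = 0.1879 m.

188 mm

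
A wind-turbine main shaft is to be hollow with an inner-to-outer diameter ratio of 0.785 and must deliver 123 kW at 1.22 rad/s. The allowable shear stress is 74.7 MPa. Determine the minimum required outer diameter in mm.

ω = 1.22 rad/s, so T = P/ω = 123×10³ / 1.220 = 100800 N·m.
For a hollow shaft with d_i/d_o = 0.785: τ_max = 16T/(π d_o³ (1−k⁴)), so d_o = [16T/(π τ_allow (1−k⁴))]^(1/3) = [16·100800/(π·7.47×10^7·0.6203)]^(1/3) = 0.2229 m.

223 mm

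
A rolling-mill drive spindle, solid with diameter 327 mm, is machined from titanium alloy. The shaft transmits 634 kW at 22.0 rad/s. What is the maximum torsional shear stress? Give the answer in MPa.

ω = 22.0 rad/s, so T = P/ω = 634×10³ / 22.00 = 28820 N·m.
J = πd⁴/32 = π(0.327)⁴/32 = 1.123×10^-3 m⁴.
τ_max = T·r/J = 28820 × 0.164 / 1.123×10^-3 = 4.198×10^6 Pa.

4.20 MPa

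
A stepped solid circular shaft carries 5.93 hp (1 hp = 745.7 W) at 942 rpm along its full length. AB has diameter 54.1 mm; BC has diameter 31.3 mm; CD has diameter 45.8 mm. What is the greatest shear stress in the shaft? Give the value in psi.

ω = 2π·942/60 = 98.65 rad/s, so T = P/ω = 5.93×745.7 / 98.65 = 44.83 N·m.
Under the same torque, τ_max = 16T/(πd³) is largest where d is smallest — segment BC (d = 31.3 mm).
τ_max = 16·44.83/(π·(0.0313)³) = 7.445×10^6 Pa.

1080 psi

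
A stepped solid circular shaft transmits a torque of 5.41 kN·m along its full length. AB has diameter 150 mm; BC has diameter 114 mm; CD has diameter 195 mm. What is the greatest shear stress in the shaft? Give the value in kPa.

18600 kPa

Under the same torque, τ_max = 16T/(πd³) is largest where d is smallest — segment BC (d = 114 mm).
τ_max = 16·5410/(π·(0.114)³) = 1.860×10^7 Pa.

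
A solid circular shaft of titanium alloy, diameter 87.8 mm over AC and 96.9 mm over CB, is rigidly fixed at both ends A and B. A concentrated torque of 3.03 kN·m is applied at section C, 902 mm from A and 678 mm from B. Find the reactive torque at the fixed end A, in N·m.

Compatibility: T_A·a/J_AC = T_B·b/J_CB with T_A + T_B = T₀.
J_AC = 5.83×10^-6 m⁴, J_CB = 8.66×10^-6 m⁴, so T_A = T₀·(J_AC/a)/((J_AC/a)+(J_CB/b)) = 1019 N·m, T_B = 2011 N·m.

1020 N·m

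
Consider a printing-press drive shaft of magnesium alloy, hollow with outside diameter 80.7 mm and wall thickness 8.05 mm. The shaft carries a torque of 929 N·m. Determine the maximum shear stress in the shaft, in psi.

J = π(d_o⁴ − d_i⁴)/32 = π(0.0807⁴ − 0.0646⁴)/32 = 2.454×10^-6 m⁴.
τ_max = T·r/J = 929.0 × 0.0404 / 2.454×10^-6 = 1.527×10^7 Pa.

2220 psi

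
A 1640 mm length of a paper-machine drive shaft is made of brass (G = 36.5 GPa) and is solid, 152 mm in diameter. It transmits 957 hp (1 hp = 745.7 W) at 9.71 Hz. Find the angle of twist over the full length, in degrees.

0.575°

ω = 2π·9.71 = 61.01 rad/s, so T = P/ω = 957×745.7 / 61.01 = 11700 N·m.
J = πd⁴/32 = π(0.152)⁴/32 = 5.241×10^-5 m⁴.
θ = T·L/(G·J) = 11700 × 1.64 / (36.5×10⁹ × 5.241×10^-5) = 0.01003 rad.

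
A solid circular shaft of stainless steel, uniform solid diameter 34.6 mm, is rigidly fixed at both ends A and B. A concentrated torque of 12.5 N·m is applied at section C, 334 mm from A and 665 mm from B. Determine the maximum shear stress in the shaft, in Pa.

1.02e6 Pa

With uniform GJ and both ends fixed, compatibility θ_AC = θ_CB gives T_A·a = T_B·b, together with T_A + T_B = T₀.
T_A = T₀·b/(a+b) = 12.50·665/999.0 = 8.321 N·m; T_B = 4.179 N·m.
τ in each portion: τ_AC = 1.02×10^6 Pa, τ_CB = 5.14×10^5 Pa; maximum is in AC.
τ_max = T_AC·r/J = 8.321·0.0173/1.41×10^-7 = 1.023×10^6 Pa.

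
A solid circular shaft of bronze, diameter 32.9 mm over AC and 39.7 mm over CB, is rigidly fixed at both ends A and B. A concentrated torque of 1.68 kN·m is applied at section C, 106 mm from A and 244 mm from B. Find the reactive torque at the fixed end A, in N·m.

875 N·m

Compatibility: T_A·a/J_AC = T_B·b/J_CB with T_A + T_B = T₀.
J_AC = 1.15×10^-7 m⁴, J_CB = 2.44×10^-7 m⁴, so T_A = T₀·(J_AC/a)/((J_AC/a)+(J_CB/b)) = 874.5 N·m, T_B = 805.5 N·m.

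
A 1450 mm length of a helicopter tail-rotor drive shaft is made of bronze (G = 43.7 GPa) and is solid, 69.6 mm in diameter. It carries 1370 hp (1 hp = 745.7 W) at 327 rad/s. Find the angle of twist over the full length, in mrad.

ω = 327 rad/s, so T = P/ω = 1370×745.7 / 327.0 = 3124 N·m.
J = πd⁴/32 = π(0.0696)⁴/32 = 2.304×10^-6 m⁴.
θ = T·L/(G·J) = 3124 × 1.45 / (43.7×10⁹ × 2.304×10^-6) = 0.04500 rad.

45.0 mrad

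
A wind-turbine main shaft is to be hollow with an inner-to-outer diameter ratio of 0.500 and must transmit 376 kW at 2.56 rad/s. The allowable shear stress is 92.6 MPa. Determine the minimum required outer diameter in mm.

205 mm

ω = 2.56 rad/s, so T = P/ω = 376×10³ / 2.560 = 146900 N·m.
For a hollow shaft with d_i/d_o = 0.500: τ_max = 16T/(π d_o³ (1−k⁴)), so d_o = [16T/(π τ_allow (1−k⁴))]^(1/3) = [16·146900/(π·9.26×10^7·0.9375)]^(1/3) = 0.2050 m.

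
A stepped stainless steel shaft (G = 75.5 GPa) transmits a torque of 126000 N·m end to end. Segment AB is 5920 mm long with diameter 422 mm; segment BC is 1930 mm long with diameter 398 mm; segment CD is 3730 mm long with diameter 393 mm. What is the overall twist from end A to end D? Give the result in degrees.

J_AB = π(0.422)⁴/32 = 3.11×10^-3 m⁴; J_BC = π(0.398)⁴/32 = 2.46×10^-3 m⁴; J_CD = π(0.393)⁴/32 = 2.34×10^-3 m⁴.
θ = (T/G)·Σ L_i/J_i = (126000/75.5×10⁹)·(5.92/3.11×10^-3 + 1.93/2.46×10^-3 + 3.73/2.34×10^-3) = 7.139×10^-3 rad.

0.409°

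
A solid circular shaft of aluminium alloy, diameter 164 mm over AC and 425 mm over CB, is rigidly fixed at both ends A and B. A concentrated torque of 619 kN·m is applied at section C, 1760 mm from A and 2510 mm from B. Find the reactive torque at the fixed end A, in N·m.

19000 N·m

Compatibility: T_A·a/J_AC = T_B·b/J_CB with T_A + T_B = T₀.
J_AC = 7.10×10^-5 m⁴, J_CB = 3.20×10^-3 m⁴, so T_A = T₀·(J_AC/a)/((J_AC/a)+(J_CB/b)) = 18970 N·m, T_B = 600000 N·m.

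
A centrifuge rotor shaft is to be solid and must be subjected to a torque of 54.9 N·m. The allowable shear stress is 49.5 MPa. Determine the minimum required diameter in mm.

For a solid shaft τ_max = 16T/(πd³), so d = (16T/(π τ_allow))^(1/3) = (16·54.90/(π·4.95×10^7))^(1/3) = 0.01781 m.

17.8 mm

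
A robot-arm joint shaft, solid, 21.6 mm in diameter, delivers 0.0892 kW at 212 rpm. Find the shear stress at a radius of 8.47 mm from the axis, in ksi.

0.231 ksi

ω = 2π·212/60 = 22.20 rad/s, so T = P/ω = 0.0892×10³ / 22.20 = 4.018 N·m.
J = πd⁴/32 = π(0.0216)⁴/32 = 2.137×10^-8 m⁴.
Shear stress varies linearly with radius: τ = T·r/J = 4.018 × 0.00847 / 2.137×10^-8 = 1.592×10^6 Pa.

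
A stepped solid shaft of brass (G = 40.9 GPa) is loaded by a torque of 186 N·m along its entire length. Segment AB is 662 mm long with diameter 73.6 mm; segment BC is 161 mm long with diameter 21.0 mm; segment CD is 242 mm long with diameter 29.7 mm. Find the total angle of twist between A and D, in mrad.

53.8 mrad

J_AB = π(0.0736)⁴/32 = 2.88×10^-6 m⁴; J_BC = π(0.0210)⁴/32 = 1.91×10^-8 m⁴; J_CD = π(0.0297)⁴/32 = 7.64×10^-8 m⁴.
θ = (T/G)·Σ L_i/J_i = (186.0/40.9×10⁹)·(0.662/2.88×10^-6 + 0.161/1.91×10^-8 + 0.242/7.64×10^-8) = 0.05380 rad.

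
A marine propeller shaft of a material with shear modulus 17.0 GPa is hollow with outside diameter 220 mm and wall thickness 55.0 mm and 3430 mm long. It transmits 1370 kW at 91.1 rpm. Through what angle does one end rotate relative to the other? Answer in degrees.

ω = 2π·91.1/60 = 9.540 rad/s, so T = P/ω = 1370×10³ / 9.540 = 143600 N·m.
J = π(d_o⁴ − d_i⁴)/32 = π(0.220⁴ − 0.110⁴)/32 = 2.156×10^-4 m⁴.
θ = T·L/(G·J) = 143600 × 3.43 / (17.0×10⁹ × 2.156×10^-4) = 0.1344 rad.

7.70°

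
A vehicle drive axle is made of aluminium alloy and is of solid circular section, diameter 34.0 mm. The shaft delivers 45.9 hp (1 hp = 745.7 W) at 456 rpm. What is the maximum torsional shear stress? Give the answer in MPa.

92.9 MPa

ω = 2π·456/60 = 47.75 rad/s, so T = P/ω = 45.9×745.7 / 47.75 = 716.8 N·m.
J = πd⁴/32 = π(0.0340)⁴/32 = 1.312×10^-7 m⁴.
τ_max = T·r/J = 716.8 × 0.0170 / 1.312×10^-7 = 9.288×10^7 Pa.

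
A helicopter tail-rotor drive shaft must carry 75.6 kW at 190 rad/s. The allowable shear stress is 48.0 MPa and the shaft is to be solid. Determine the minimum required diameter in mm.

34.8 mm

ω = 190 rad/s, so T = P/ω = 75.6×10³ / 190.0 = 397.9 N·m.
For a solid shaft τ_max = 16T/(πd³), so d = (16T/(π τ_allow))^(1/3) = (16·397.9/(π·4.80×10^7))^(1/3) = 0.03482 m.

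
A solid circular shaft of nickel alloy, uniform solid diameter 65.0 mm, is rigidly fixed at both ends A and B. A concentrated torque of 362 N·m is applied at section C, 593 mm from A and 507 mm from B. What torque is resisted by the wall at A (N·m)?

167 N·m

With uniform GJ and both ends fixed, compatibility θ_AC = θ_CB gives T_A·a = T_B·b, together with T_A + T_B = T₀.
T_A = T₀·b/(a+b) = 362.0·507/1100 = 166.8 N·m; T_B = 195.2 N·m.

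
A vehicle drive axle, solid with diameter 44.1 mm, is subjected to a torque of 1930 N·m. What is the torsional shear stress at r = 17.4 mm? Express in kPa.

J = πd⁴/32 = π(0.0441)⁴/32 = 3.713×10^-7 m⁴.
Shear stress varies linearly with radius: τ = T·r/J = 1930 × 0.0174 / 3.713×10^-7 = 9.044×10^7 Pa.

90400 kPa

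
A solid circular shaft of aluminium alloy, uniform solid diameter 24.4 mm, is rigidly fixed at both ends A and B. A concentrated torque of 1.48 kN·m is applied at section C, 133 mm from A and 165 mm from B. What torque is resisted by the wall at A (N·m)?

With uniform GJ and both ends fixed, compatibility θ_AC = θ_CB gives T_A·a = T_B·b, together with T_A + T_B = T₀.
T_A = T₀·b/(a+b) = 1480·165/298.0 = 819.5 N·m; T_B = 660.5 N·m.

819 N·m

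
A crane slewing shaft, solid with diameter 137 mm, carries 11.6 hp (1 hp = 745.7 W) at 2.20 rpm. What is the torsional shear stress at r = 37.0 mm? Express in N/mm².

40.2 N/mm²

ω = 2π·2.20/60 = 0.2304 rad/s, so T = P/ω = 11.6×745.7 / 0.2304 = 37550 N·m.
J = πd⁴/32 = π(0.137)⁴/32 = 3.458×10^-5 m⁴.
Shear stress varies linearly with radius: τ = T·r/J = 37550 × 0.0370 / 3.458×10^-5 = 4.017×10^7 Pa.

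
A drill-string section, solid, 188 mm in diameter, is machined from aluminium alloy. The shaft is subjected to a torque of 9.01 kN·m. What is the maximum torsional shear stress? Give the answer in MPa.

J = πd⁴/32 = π(0.188)⁴/32 = 1.226×10^-4 m⁴.
τ_max = T·r/J = 9010 × 0.0940 / 1.226×10^-4 = 6.906×10^6 Pa.

6.91 MPa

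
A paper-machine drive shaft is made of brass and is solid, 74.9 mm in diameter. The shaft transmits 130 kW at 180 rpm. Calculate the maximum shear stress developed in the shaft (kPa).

83600 kPa

ω = 2π·180/60 = 18.85 rad/s, so T = P/ω = 130×10³ / 18.85 = 6897 N·m.
J = πd⁴/32 = π(0.0749)⁴/32 = 3.090×10^-6 m⁴.
τ_max = T·r/J = 6897 × 0.0375 / 3.090×10^-6 = 8.359×10^7 Pa.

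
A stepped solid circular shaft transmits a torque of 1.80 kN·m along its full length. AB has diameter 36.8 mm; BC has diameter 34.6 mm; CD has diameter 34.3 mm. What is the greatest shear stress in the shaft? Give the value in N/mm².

227 N/mm²

Under the same torque, τ_max = 16T/(πd³) is largest where d is smallest — segment CD (d = 34.3 mm).
τ_max = 16·1800/(π·(0.0343)³) = 2.272×10^8 Pa.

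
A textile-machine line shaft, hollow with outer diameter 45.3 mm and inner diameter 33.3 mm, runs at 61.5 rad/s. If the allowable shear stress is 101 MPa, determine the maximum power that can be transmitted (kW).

80.3 kW

J = π(d_o⁴ − d_i⁴)/32 = π(0.0453⁴ − 0.0333⁴)/32 = 2.927×10^-7 m⁴.
T_max = τ_allow·J/r = 1.01×10^8 × 2.927×10^-7 / 0.0226 = 1305 N·m.
ω = 61.5 rad/s, so P_max = T_max·ω = 8.027×10^4 W.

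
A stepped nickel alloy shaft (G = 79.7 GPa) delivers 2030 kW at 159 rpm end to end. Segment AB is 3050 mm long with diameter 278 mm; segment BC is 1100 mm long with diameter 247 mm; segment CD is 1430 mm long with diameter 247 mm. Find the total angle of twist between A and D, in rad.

ω = 2π·159/60 = 16.65 rad/s, so T = P/ω = 2030×10³ / 16.65 = 121900 N·m.
J_AB = π(0.278)⁴/32 = 5.86×10^-4 m⁴; J_BC = π(0.247)⁴/32 = 3.65×10^-4 m⁴; J_CD = π(0.247)⁴/32 = 3.65×10^-4 m⁴.
θ = (T/G)·Σ L_i/J_i = (121900/79.7×10⁹)·(3.05/5.86×10^-4 + 1.10/3.65×10^-4 + 1.43/3.65×10^-4) = 0.01855 rad.

0.0185 rad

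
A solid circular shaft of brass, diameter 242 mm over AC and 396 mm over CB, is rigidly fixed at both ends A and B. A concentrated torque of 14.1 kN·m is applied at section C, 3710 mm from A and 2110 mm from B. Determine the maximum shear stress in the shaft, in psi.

155 psi

Compatibility: T_A·a/J_AC = T_B·b/J_CB with T_A + T_B = T₀.
J_AC = 3.37×10^-4 m⁴, J_CB = 2.41×10^-3 m⁴, so T_A = T₀·(J_AC/a)/((J_AC/a)+(J_CB/b)) = 1036 N·m, T_B = 13060 N·m.
τ in each portion: τ_AC = 3.72×10^5 Pa, τ_CB = 1.07×10^6 Pa; maximum is in CB.
τ_max = T_CB·r/J = 13060·0.198/2.41×10^-3 = 1.071×10^6 Pa.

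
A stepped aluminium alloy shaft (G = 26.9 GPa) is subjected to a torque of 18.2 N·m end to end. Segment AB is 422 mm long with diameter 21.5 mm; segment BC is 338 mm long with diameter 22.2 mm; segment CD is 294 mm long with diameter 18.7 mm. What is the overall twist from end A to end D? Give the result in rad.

J_AB = π(0.0215)⁴/32 = 2.10×10^-8 m⁴; J_BC = π(0.0222)⁴/32 = 2.38×10^-8 m⁴; J_CD = π(0.0187)⁴/32 = 1.20×10^-8 m⁴.
θ = (T/G)·Σ L_i/J_i = (18.20/26.9×10⁹)·(0.422/2.10×10^-8 + 0.338/2.38×10^-8 + 0.294/1.20×10^-8) = 0.03977 rad.

0.0398 rad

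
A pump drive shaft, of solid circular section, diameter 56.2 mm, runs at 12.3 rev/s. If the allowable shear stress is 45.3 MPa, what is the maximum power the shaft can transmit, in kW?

J = πd⁴/32 = π(0.0562)⁴/32 = 9.794×10^-7 m⁴.
T_max = τ_allow·J/r = 4.53×10^7 × 9.794×10^-7 / 0.0281 = 1579 N·m.
ω = 2π·12.3 = 77.28 rad/s, so P_max = T_max·ω = 1.220×10^5 W.

122 kW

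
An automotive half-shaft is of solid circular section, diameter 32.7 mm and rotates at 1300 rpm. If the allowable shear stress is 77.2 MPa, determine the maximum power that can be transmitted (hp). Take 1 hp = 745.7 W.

96.8 hp

J = πd⁴/32 = π(0.0327)⁴/32 = 1.123×10^-7 m⁴.
T_max = τ_allow·J/r = 7.72×10^7 × 1.123×10^-7 / 0.0163 = 530.0 N·m.
ω = 2π·1300/60 = 136.1 rad/s, so P_max = T_max·ω = 7.215×10^4 W.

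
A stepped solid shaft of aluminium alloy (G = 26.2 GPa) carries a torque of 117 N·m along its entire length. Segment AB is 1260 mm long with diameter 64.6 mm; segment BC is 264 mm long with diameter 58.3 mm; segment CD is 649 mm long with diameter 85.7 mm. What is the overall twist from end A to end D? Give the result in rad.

J_AB = π(0.0646)⁴/32 = 1.71×10^-6 m⁴; J_BC = π(0.0583)⁴/32 = 1.13×10^-6 m⁴; J_CD = π(0.0857)⁴/32 = 5.30×10^-6 m⁴.
θ = (T/G)·Σ L_i/J_i = (117.0/26.2×10⁹)·(1.26/1.71×10^-6 + 0.264/1.13×10^-6 + 0.649/5.30×10^-6) = 4.878×10^-3 rad.

0.00488 rad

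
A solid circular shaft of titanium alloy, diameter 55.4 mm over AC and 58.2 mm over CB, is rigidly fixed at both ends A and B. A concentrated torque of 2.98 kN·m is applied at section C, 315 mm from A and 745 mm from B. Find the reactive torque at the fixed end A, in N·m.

Compatibility: T_A·a/J_AC = T_B·b/J_CB with T_A + T_B = T₀.
J_AC = 9.25×10^-7 m⁴, J_CB = 1.13×10^-6 m⁴, so T_A = T₀·(J_AC/a)/((J_AC/a)+(J_CB/b)) = 1967 N·m, T_B = 1013 N·m.

1970 N·m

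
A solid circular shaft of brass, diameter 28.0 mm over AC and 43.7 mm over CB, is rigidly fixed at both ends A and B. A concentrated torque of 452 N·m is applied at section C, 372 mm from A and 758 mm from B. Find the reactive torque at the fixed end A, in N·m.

Compatibility: T_A·a/J_AC = T_B·b/J_CB with T_A + T_B = T₀.
J_AC = 6.03×10^-8 m⁴, J_CB = 3.58×10^-7 m⁴, so T_A = T₀·(J_AC/a)/((J_AC/a)+(J_CB/b)) = 115.5 N·m, T_B = 336.5 N·m.

116 N·m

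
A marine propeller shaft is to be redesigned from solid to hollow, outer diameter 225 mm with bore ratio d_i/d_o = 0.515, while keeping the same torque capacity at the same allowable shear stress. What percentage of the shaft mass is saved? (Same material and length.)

22.9 %

Equal τ_max and T ⇒ the solid shaft needs d_s³ = d_o³(1−k⁴), so d_s = 225·(1−0.515⁴)^(1/3) = 219.6 mm.
Area ratio A_h/A_s = d_o²(1−k²)/d_s² = (1−k²)/(1−k⁴)^(2/3) = 0.7714.
Mass saving = 1 − 0.7714 = 22.9 %.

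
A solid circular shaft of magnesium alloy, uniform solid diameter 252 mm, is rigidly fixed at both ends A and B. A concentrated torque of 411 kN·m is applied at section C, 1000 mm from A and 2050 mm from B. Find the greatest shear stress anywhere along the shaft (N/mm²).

87.9 N/mm²

With uniform GJ and both ends fixed, compatibility θ_AC = θ_CB gives T_A·a = T_B·b, together with T_A + T_B = T₀.
T_A = T₀·b/(a+b) = 411000·2050/3050 = 276200 N·m; T_B = 134800 N·m.
τ in each portion: τ_AC = 8.79×10^7 Pa, τ_CB = 4.29×10^7 Pa; maximum is in AC.
τ_max = T_AC·r/J = 276200·0.126/3.96×10^-4 = 8.792×10^7 Pa.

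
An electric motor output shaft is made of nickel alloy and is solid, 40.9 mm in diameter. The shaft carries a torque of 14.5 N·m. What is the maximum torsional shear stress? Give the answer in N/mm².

1.08 N/mm²

J = πd⁴/32 = π(0.0409)⁴/32 = 2.747×10^-7 m⁴.
τ_max = T·r/J = 14.50 × 0.0204 / 2.747×10^-7 = 1.079×10^6 Pa.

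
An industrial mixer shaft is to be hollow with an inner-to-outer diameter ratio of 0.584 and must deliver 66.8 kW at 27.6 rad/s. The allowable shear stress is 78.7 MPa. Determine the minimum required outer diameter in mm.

56.2 mm

ω = 27.6 rad/s, so T = P/ω = 66.8×10³ / 27.60 = 2420 N·m.
For a hollow shaft with d_i/d_o = 0.584: τ_max = 16T/(π d_o³ (1−k⁴)), so d_o = [16T/(π τ_allow (1−k⁴))]^(1/3) = [16·2420/(π·7.87×10^7·0.8837)]^(1/3) = 0.05617 m.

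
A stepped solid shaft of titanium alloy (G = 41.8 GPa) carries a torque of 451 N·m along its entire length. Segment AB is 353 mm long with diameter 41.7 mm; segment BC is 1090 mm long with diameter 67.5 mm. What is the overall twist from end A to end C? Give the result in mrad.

18.6 mrad

J_AB = π(0.0417)⁴/32 = 2.97×10^-7 m⁴; J_BC = π(0.0675)⁴/32 = 2.04×10^-6 m⁴.
θ = (T/G)·Σ L_i/J_i = (451.0/41.8×10⁹)·(0.353/2.97×10^-7 + 1.09/2.04×10^-6) = 0.01860 rad.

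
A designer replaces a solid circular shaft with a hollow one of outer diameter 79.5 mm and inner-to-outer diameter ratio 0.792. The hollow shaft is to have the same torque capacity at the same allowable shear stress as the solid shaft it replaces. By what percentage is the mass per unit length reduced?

48.0 %

Equal τ_max and T ⇒ the solid shaft needs d_s³ = d_o³(1−k⁴), so d_s = 79.5·(1−0.792⁴)^(1/3) = 67.30 mm.
Area ratio A_h/A_s = d_o²(1−k²)/d_s² = (1−k²)/(1−k⁴)^(2/3) = 0.5202.
Mass saving = 1 − 0.5202 = 48.0 %.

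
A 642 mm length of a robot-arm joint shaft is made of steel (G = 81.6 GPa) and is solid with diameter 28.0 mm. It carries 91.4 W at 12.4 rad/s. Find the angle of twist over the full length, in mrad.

ω = 12.4 rad/s, so T = P/ω = 91.4 / 12.40 = 7.371 N·m.
J = πd⁴/32 = π(0.0280)⁴/32 = 6.034×10^-8 m⁴.
θ = T·L/(G·J) = 7.371 × 0.642 / (81.6×10⁹ × 6.034×10^-8) = 9.610×10^-4 rad.

0.961 mrad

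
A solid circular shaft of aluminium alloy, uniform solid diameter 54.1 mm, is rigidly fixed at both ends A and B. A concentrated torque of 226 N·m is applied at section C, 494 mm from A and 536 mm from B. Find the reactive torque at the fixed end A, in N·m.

118 N·m

With uniform GJ and both ends fixed, compatibility θ_AC = θ_CB gives T_A·a = T_B·b, together with T_A + T_B = T₀.
T_A = T₀·b/(a+b) = 226.0·536/1030 = 117.6 N·m; T_B = 108.4 N·m.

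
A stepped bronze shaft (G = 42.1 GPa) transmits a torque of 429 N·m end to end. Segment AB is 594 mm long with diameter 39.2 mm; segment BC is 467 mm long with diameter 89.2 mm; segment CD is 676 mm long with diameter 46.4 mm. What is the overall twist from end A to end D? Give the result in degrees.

J_AB = π(0.0392)⁴/32 = 2.32×10^-7 m⁴; J_BC = π(0.0892)⁴/32 = 6.22×10^-6 m⁴; J_CD = π(0.0464)⁴/32 = 4.55×10^-7 m⁴.
θ = (T/G)·Σ L_i/J_i = (429.0/42.1×10⁹)·(0.594/2.32×10^-7 + 0.467/6.22×10^-6 + 0.676/4.55×10^-7) = 0.04201 rad.

2.41°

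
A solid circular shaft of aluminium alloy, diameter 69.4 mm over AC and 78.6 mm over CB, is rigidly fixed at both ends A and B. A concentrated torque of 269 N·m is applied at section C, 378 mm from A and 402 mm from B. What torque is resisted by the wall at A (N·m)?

106 N·m

Compatibility: T_A·a/J_AC = T_B·b/J_CB with T_A + T_B = T₀.
J_AC = 2.28×10^-6 m⁴, J_CB = 3.75×10^-6 m⁴, so T_A = T₀·(J_AC/a)/((J_AC/a)+(J_CB/b)) = 105.6 N·m, T_B = 163.4 N·m.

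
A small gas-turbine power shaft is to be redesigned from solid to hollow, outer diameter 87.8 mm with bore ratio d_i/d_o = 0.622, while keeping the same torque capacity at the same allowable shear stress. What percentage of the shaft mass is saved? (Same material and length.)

31.7 %

Equal τ_max and T ⇒ the solid shaft needs d_s³ = d_o³(1−k⁴), so d_s = 87.8·(1−0.622⁴)^(1/3) = 83.18 mm.
Area ratio A_h/A_s = d_o²(1−k²)/d_s² = (1−k²)/(1−k⁴)^(2/3) = 0.6831.
Mass saving = 1 − 0.6831 = 31.7 %.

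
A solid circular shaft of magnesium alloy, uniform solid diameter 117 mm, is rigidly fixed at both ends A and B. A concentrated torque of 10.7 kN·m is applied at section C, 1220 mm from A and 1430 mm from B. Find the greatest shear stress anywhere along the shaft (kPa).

With uniform GJ and both ends fixed, compatibility θ_AC = θ_CB gives T_A·a = T_B·b, together with T_A + T_B = T₀.
T_A = T₀·b/(a+b) = 10700·1430/2650 = 5774 N·m; T_B = 4926 N·m.
τ in each portion: τ_AC = 1.84×10^7 Pa, τ_CB = 1.57×10^7 Pa; maximum is in AC.
τ_max = T_AC·r/J = 5774·0.0585/1.84×10^-5 = 1.836×10^7 Pa.

18400 kPa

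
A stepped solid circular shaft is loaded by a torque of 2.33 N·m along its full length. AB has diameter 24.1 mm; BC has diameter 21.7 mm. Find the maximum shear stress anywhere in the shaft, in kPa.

1160 kPa

Under the same torque, τ_max = 16T/(πd³) is largest where d is smallest — segment BC (d = 21.7 mm).
τ_max = 16·2.330/(π·(0.0217)³) = 1.161×10^6 Pa.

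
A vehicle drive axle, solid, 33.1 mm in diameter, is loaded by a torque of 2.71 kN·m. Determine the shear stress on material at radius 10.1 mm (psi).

J = πd⁴/32 = π(0.0331)⁴/32 = 1.178×10^-7 m⁴.
Shear stress varies linearly with radius: τ = T·r/J = 2710 × 0.0101 / 1.178×10^-7 = 2.323×10^8 Pa.

33700 psi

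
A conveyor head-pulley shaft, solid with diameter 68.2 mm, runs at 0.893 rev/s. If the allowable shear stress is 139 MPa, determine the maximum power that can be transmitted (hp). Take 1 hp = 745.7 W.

J = πd⁴/32 = π(0.0682)⁴/32 = 2.124×10^-6 m⁴.
T_max = τ_allow·J/r = 1.39×10^8 × 2.124×10^-6 / 0.0341 = 8658 N·m.
ω = 2π·0.893 = 5.611 rad/s, so P_max = T_max·ω = 4.858×10^4 W.

65.1 hp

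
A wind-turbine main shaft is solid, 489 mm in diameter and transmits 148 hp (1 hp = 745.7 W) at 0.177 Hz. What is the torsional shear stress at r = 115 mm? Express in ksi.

ω = 2π·0.177 = 1.112 rad/s, so T = P/ω = 148×745.7 / 1.112 = 99240 N·m.
J = πd⁴/32 = π(0.489)⁴/32 = 5.614×10^-3 m⁴.
Shear stress varies linearly with radius: τ = T·r/J = 99240 × 0.115 / 5.614×10^-3 = 2.033×10^6 Pa.

0.295 ksi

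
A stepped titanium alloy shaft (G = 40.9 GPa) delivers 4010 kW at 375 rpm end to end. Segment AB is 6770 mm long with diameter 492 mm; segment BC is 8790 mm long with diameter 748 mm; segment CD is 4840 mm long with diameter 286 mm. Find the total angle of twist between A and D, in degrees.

ω = 2π·375/60 = 39.27 rad/s, so T = P/ω = 4010×10³ / 39.27 = 102100 N·m.
J_AB = π(0.492)⁴/32 = 5.75×10^-3 m⁴; J_BC = π(0.748)⁴/32 = 0.0307 m⁴; J_CD = π(0.286)⁴/32 = 6.57×10^-4 m⁴.
θ = (T/G)·Σ L_i/J_i = (102100/40.9×10⁹)·(6.77/5.75×10^-3 + 8.79/0.0307 + 4.84/6.57×10^-4) = 0.02205 rad.

1.26°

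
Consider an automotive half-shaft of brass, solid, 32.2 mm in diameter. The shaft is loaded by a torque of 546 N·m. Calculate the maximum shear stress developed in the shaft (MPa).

J = πd⁴/32 = π(0.0322)⁴/32 = 1.055×10^-7 m⁴.
τ_max = T·r/J = 546.0 × 0.0161 / 1.055×10^-7 = 8.329×10^7 Pa.

83.3 MPa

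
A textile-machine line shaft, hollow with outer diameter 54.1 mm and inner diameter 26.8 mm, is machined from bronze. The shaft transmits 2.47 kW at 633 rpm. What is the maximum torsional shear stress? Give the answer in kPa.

1280 kPa

ω = 2π·633/60 = 66.29 rad/s, so T = P/ω = 2.47×10³ / 66.29 = 37.26 N·m.
J = π(d_o⁴ − d_i⁴)/32 = π(0.0541⁴ − 0.0268⁴)/32 = 7.903×10^-7 m⁴.
τ_max = T·r/J = 37.26 × 0.0271 / 7.903×10^-7 = 1.275×10^6 Pa.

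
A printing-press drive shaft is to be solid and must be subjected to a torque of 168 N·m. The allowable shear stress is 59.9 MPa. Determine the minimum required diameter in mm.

For a solid shaft τ_max = 16T/(πd³), so d = (16T/(π τ_allow))^(1/3) = (16·168.0/(π·5.99×10^7))^(1/3) = 0.02426 m.

24.3 mm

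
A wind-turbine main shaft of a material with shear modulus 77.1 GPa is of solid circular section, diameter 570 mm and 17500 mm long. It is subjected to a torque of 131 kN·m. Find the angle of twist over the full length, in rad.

J = πd⁴/32 = π(0.570)⁴/32 = 0.01036 m⁴.
θ = T·L/(G·J) = 131000 × 17.5 / (77.1×10⁹ × 0.01036) = 2.869×10^-3 rad.

0.00287 rad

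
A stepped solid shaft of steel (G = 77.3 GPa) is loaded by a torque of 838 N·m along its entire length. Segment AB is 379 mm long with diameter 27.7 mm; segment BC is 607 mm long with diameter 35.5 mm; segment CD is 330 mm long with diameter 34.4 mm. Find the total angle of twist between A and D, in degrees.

J_AB = π(0.0277)⁴/32 = 5.78×10^-8 m⁴; J_BC = π(0.0355)⁴/32 = 1.56×10^-7 m⁴; J_CD = π(0.0344)⁴/32 = 1.37×10^-7 m⁴.
θ = (T/G)·Σ L_i/J_i = (838.0/77.3×10⁹)·(0.379/5.78×10^-8 + 0.607/1.56×10^-7 + 0.330/1.37×10^-7) = 0.1393 rad.

7.98°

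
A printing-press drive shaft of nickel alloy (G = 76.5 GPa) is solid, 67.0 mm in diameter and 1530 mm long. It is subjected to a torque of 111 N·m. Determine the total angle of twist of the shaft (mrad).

J = πd⁴/32 = π(0.0670)⁴/32 = 1.978×10^-6 m⁴.
θ = T·L/(G·J) = 111.0 × 1.53 / (76.5×10⁹ × 1.978×10^-6) = 1.122×10^-3 rad.

1.12 mrad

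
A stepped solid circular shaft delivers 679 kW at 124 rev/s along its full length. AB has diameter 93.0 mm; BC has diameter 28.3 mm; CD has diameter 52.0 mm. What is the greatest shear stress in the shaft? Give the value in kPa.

ω = 2π·124 = 779.1 rad/s, so T = P/ω = 679×10³ / 779.1 = 871.5 N·m.
Under the same torque, τ_max = 16T/(πd³) is largest where d is smallest — segment BC (d = 28.3 mm).
τ_max = 16·871.5/(π·(0.0283)³) = 1.958×10^8 Pa.

196000 kPa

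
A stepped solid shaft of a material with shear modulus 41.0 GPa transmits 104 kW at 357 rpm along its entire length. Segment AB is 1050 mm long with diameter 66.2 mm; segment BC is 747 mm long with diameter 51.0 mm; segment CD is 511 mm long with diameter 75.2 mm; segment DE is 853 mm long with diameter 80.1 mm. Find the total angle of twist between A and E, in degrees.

7.99°

ω = 2π·357/60 = 37.38 rad/s, so T = P/ω = 104×10³ / 37.38 = 2782 N·m.
J_AB = π(0.0662)⁴/32 = 1.89×10^-6 m⁴; J_BC = π(0.0510)⁴/32 = 6.64×10^-7 m⁴; J_CD = π(0.0752)⁴/32 = 3.14×10^-6 m⁴; J_DE = π(0.0801)⁴/32 = 4.04×10^-6 m⁴.
θ = (T/G)·Σ L_i/J_i = (2782/41.0×10⁹)·(1.05/1.89×10^-6 + 0.747/6.64×10^-7 + 0.511/3.14×10^-6 + 0.853/4.04×10^-6) = 0.1395 rad.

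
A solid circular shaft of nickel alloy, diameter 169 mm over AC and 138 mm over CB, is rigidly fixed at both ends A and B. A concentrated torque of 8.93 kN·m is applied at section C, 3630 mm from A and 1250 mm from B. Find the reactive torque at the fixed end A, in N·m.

Compatibility: T_A·a/J_AC = T_B·b/J_CB with T_A + T_B = T₀.
J_AC = 8.01×10^-5 m⁴, J_CB = 3.56×10^-5 m⁴, so T_A = T₀·(J_AC/a)/((J_AC/a)+(J_CB/b)) = 3898 N·m, T_B = 5032 N·m.

3900 N·m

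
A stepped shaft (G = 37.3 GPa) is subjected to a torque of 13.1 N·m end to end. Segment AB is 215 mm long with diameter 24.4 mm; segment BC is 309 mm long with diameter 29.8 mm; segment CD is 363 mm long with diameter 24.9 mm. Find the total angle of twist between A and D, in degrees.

J_AB = π(0.0244)⁴/32 = 3.48×10^-8 m⁴; J_BC = π(0.0298)⁴/32 = 7.74×10^-8 m⁴; J_CD = π(0.0249)⁴/32 = 3.77×10^-8 m⁴.
θ = (T/G)·Σ L_i/J_i = (13.10/37.3×10⁹)·(0.215/3.48×10^-8 + 0.309/7.74×10^-8 + 0.363/3.77×10^-8) = 6.950×10^-3 rad.

0.398°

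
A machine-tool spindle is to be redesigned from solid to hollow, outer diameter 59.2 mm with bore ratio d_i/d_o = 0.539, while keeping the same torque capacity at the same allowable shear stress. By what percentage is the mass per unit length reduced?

24.8 %

Equal τ_max and T ⇒ the solid shaft needs d_s³ = d_o³(1−k⁴), so d_s = 59.2·(1−0.539⁴)^(1/3) = 57.49 mm.
Area ratio A_h/A_s = d_o²(1−k²)/d_s² = (1−k²)/(1−k⁴)^(2/3) = 0.7524.
Mass saving = 1 − 0.7524 = 24.8 %.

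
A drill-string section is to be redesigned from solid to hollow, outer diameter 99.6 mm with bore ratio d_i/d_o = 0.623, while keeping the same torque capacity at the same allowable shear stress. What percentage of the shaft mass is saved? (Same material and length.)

31.8 %

Equal τ_max and T ⇒ the solid shaft needs d_s³ = d_o³(1−k⁴), so d_s = 99.6·(1−0.623⁴)^(1/3) = 94.32 mm.
Area ratio A_h/A_s = d_o²(1−k²)/d_s² = (1−k²)/(1−k⁴)^(2/3) = 0.6822.
Mass saving = 1 − 0.6822 = 31.8 %.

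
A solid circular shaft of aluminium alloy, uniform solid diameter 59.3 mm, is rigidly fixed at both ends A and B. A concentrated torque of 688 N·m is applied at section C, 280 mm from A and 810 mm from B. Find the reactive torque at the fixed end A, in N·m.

511 N·m

With uniform GJ and both ends fixed, compatibility θ_AC = θ_CB gives T_A·a = T_B·b, together with T_A + T_B = T₀.
T_A = T₀·b/(a+b) = 688.0·810/1090 = 511.3 N·m; T_B = 176.7 N·m.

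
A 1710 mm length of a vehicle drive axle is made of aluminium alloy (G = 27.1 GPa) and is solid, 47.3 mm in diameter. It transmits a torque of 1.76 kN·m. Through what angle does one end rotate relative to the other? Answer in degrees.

J = πd⁴/32 = π(0.0473)⁴/32 = 4.914×10^-7 m⁴.
θ = T·L/(G·J) = 1760 × 1.71 / (27.1×10⁹ × 4.914×10^-7) = 0.2260 rad.

12.9°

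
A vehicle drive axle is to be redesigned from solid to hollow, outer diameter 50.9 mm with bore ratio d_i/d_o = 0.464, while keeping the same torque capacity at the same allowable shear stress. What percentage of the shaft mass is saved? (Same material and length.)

Equal τ_max and T ⇒ the solid shaft needs d_s³ = d_o³(1−k⁴), so d_s = 50.9·(1−0.464⁴)^(1/3) = 50.10 mm.
Area ratio A_h/A_s = d_o²(1−k²)/d_s² = (1−k²)/(1−k⁴)^(2/3) = 0.8099.
Mass saving = 1 − 0.8099 = 19.0 %.

19.0 %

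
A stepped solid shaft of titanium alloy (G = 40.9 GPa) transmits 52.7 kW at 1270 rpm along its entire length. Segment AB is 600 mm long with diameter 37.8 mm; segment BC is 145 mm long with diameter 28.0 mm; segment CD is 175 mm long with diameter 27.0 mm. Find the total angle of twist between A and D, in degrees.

4.86°

ω = 2π·1270/60 = 133.0 rad/s, so T = P/ω = 52.7×10³ / 133.0 = 396.3 N·m.
J_AB = π(0.0378)⁴/32 = 2.00×10^-7 m⁴; J_BC = π(0.0280)⁴/32 = 6.03×10^-8 m⁴; J_CD = π(0.0270)⁴/32 = 5.22×10^-8 m⁴.
θ = (T/G)·Σ L_i/J_i = (396.3/40.9×10⁹)·(0.600/2.00×10^-7 + 0.145/6.03×10^-8 + 0.175/5.22×10^-8) = 0.08478 rad.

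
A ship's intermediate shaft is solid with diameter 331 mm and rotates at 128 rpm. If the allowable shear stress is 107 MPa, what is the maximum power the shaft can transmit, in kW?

10200 kW

J = πd⁴/32 = π(0.331)⁴/32 = 1.178×10^-3 m⁴.
T_max = τ_allow·J/r = 1.07×10^8 × 1.178×10^-3 / 0.166 = 761900 N·m.
ω = 2π·128/60 = 13.40 rad/s, so P_max = T_max·ω = 1.021×10^7 W.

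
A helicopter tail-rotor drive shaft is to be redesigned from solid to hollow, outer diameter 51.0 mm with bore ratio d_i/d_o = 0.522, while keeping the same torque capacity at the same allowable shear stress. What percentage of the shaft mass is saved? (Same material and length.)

23.4 %

Equal τ_max and T ⇒ the solid shaft needs d_s³ = d_o³(1−k⁴), so d_s = 51.0·(1−0.522⁴)^(1/3) = 49.71 mm.
Area ratio A_h/A_s = d_o²(1−k²)/d_s² = (1−k²)/(1−k⁴)^(2/3) = 0.7659.
Mass saving = 1 − 0.7659 = 23.4 %.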